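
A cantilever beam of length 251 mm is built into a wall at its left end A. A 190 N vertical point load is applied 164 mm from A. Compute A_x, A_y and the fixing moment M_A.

ΣF_x = 0: A_x = 0.
ΣF_y = 0: A_y − 190 = 0 → A_y = 190.0 N.
ΣM about A: M_A − 190·164 = 0 → M_A = 31160 N·mm.

A_x = 0, A_y = 190.0 N, M_A = 31160 N·mm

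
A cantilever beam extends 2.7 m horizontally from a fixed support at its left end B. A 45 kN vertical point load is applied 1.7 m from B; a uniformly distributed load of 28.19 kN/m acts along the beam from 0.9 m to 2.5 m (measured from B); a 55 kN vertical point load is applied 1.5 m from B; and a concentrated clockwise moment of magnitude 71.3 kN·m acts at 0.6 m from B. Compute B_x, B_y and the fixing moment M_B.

Resultant of the distributed load: 28.19 × 1.6 = 45.104 kN at 1.7 m from B.
ΣF_x = 0: B_x = 0.
ΣF_y = 0: B_y − 45 − 28.19·1.6 − 55 = 0 → B_y = 145.1 kN.
ΣM about B: M_B − 45·1.7 − (28.19·1.6)·1.7 − 55·1.5 − 71.3 = 0 → M_B = 307.0 kN·m.

B_x = 0, B_y = 145.1 kN, M_B = 307.0 kN·m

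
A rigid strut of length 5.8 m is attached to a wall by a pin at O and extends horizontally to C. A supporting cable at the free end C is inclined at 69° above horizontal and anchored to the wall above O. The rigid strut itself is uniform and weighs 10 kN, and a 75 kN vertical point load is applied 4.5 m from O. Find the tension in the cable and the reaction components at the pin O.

ΣM about O: T·sin69°·5.8 − 10·2.9 − 75·4.5 = 0 → T = 366.5/(5.8·0.93358) = 67.6853 ≈ 67.69 kN.
ΣF_x = 0: O_x − T·cos69° = 0 → O_x = 67.6853 × 0.358368 = 24.26 kN.
ΣF_y = 0: O_y + T·sin69° − 10 − 75 = 0 → O_y = 85 − 67.6853 × 0.93358 = 21.81 kN.

T = 67.69 kN, O_x = 24.26 kN, O_y = 21.81 kN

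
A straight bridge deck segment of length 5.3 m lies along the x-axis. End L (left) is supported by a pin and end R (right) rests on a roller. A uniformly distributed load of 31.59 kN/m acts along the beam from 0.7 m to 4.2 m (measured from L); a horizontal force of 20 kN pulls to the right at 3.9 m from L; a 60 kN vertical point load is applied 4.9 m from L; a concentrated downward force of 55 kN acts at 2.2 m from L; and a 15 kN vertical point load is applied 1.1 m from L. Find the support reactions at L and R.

L_x = -20.00 kN, L_y = 108.0 kN, R_y = 132.5 kN

Resultant of the distributed load: 31.59 × 3.5 = 110.565 kN at 2.45 m from L.
ΣM about L: R_y·5.3 − (31.59·3.5)·2.45 − 60·4.9 − 55·2.2 − 15·1.1 = 0 → R_y = 702.38425/5.3 = 132.525 ≈ 132.5 kN.
ΣF_y = 0: L_y + 132.525 − 31.59·3.5 − 60 − 55 − 15 = 0 → L_y = 108.0 kN.
ΣF_x = 0: L_x + 20 = 0 → L_x = -20.00 kN.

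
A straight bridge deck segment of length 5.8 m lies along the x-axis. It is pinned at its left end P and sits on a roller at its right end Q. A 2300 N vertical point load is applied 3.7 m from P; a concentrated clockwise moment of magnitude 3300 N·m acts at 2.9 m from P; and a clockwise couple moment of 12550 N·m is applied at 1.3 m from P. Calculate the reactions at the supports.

Taking moments about P: Q_y·5.8 − 2300·3.7 − 3300 − 12550 = 0 → Q_y = 24360/5.8 = 4200 N.
ΣF_y = 0: P_y + 4200 − 2300 = 0 → P_y = -1900 N.
ΣF_x = 0: no horizontal applied forces, so P_x = 0.

P_x = 0, P_y = -1900 N, Q_y = 4200 N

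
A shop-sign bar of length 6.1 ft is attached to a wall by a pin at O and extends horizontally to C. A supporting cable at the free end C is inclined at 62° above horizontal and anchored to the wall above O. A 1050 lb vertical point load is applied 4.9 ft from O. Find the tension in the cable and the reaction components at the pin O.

T = 955.3 lb, O_x = 448.5 lb, O_y = 206.6 lb

ΣM about O: T·sin62°·6.1 − 1050·4.9 = 0 → T = 5145/(6.1·0.882948) = 955.257 ≈ 955.3 lb.
ΣF_x = 0: O_x − T·cos62° = 0 → O_x = 955.257 × 0.469472 = 448.5 lb.
ΣF_y = 0: O_y + T·sin62° − 1050 = 0 → O_y = 1050 − 955.257 × 0.882948 = 206.6 lb.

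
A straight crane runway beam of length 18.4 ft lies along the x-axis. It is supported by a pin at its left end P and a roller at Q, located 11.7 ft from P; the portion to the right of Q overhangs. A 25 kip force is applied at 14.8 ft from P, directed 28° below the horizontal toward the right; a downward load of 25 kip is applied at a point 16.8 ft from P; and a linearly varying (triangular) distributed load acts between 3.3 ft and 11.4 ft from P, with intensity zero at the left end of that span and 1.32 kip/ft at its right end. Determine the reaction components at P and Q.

Resultant of the triangular load: ½ × 1.32 × 8.1 = 5.346 kip, acting at 8.7 ft from P (one-third of the span from the peak).
ΣM about P: Q_y·11.7 − 25·sin28°·14.8 − 25·16.8 − (½·1.32·8.1)·8.7 = 0 → Q_y = 640.215/11.7 = 54.7192 ≈ 54.72 kip.
ΣF_y = 0: P_y + 54.7192 − 25·sin28° − 25 − ½·1.32·8.1 = 0 → P_y = -12.64 kip.
ΣF_x = 0: P_x + 25·cos28° = 0 → P_x = -22.07 kip.

P_x = -22.07 kip, P_y = -12.64 kip, Q_y = 54.72 kip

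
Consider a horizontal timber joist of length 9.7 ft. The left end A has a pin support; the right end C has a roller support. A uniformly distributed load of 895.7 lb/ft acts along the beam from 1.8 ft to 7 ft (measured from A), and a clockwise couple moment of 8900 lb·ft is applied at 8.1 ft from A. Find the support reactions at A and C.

A_x = 0, A_y = 1627 lb, C_y = 3030 lb

Resultant of the distributed load: 895.7 × 5.2 = 4657.64 lb at 4.4 ft from A.
Taking moments about A: C_y·9.7 − (895.7·5.2)·4.4 − 8900 = 0 → C_y = 29393.616/9.7 = 3030.27 ≈ 3030 lb.
ΣF_y = 0: A_y + 3030.27 − 895.7·5.2 = 0 → A_y = 1627 lb.
ΣF_x = 0: no horizontal applied forces, so A_x = 0.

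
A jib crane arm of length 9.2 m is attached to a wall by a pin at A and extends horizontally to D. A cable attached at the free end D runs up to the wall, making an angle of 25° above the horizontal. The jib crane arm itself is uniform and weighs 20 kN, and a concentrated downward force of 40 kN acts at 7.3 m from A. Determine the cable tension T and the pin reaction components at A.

T = 98.76 kN, A_x = 89.51 kN, A_y = 18.26 kN

ΣM about A: T·sin25°·9.2 − 20·4.6 − 40·7.3 = 0 → T = 384/(9.2·0.422618) = 98.7633 ≈ 98.76 kN.
ΣF_x = 0: A_x − T·cos25° = 0 → A_x = 98.7633 × 0.906308 = 89.51 kN.
ΣF_y = 0: A_y + T·sin25° − 20 − 40 = 0 → A_y = 60 − 98.7633 × 0.422618 = 18.26 kN.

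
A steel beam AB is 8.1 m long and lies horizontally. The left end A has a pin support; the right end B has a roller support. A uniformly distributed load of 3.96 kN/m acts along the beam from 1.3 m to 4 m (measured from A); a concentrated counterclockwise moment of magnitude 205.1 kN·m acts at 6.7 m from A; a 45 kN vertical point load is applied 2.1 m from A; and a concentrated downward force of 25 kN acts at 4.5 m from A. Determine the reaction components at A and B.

Resultant of the distributed load: 3.96 × 2.7 = 10.692 kN at 2.65 m from A.
Taking moments about A: B_y·8.1 − (3.96·2.7)·2.65 + 205.1 − 45·2.1 − 25·4.5 = 0 → B_y = 30.2338/8.1 = 3.73257 ≈ 3.733 kN.
ΣF_y = 0: A_y + 3.73257 − 3.96·2.7 − 45 − 25 = 0 → A_y = 76.96 kN.
ΣF_x = 0: no horizontal applied forces, so A_x = 0.

A_x = 0, A_y = 76.96 kN, B_y = 3.733 kN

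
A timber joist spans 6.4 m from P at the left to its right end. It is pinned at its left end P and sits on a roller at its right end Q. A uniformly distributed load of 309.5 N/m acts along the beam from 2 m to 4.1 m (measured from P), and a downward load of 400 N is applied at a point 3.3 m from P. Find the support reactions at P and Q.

Resultant of the distributed load: 309.5 × 2.1 = 649.95 N at 3.05 m from P.
ΣM about P: Q_y·6.4 − (309.5·2.1)·3.05 − 400·3.3 = 0 → Q_y = 3302.3475/6.4 = 515.992 ≈ 516.0 N.
ΣF_y = 0: P_y + 515.992 − 309.5·2.1 − 400 = 0 → P_y = 534.0 N.
ΣF_x = 0: no horizontal applied forces, so P_x = 0.

P_x = 0, P_y = 534.0 N, Q_y = 516.0 N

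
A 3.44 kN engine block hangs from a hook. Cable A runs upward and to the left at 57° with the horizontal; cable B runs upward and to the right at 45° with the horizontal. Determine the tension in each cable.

ΣF_x = 0: −T_A·cos57° + T_B·cos45° = 0 → T_B = 0.770236·T_A.
ΣF_y = 0: T_A·sin57° + T_B·sin45° = 3.44.
Substitute: T_A·(0.838671 + 0.770236·0.707107) = 3.44 → T_A = 2.48679 ≈ 2.487 kN.
Then T_B = 0.770236 × 2.48679 = 1.915 kN.

T_A = 2.487 kN, T_B = 1.915 kN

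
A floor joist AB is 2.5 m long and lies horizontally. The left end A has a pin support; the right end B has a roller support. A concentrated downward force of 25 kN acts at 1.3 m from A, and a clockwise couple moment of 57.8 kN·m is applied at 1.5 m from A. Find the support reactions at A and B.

A_x = 0, A_y = -11.12 kN, B_y = 36.12 kN

Taking moments about A: B_y·2.5 − 25·1.3 − 57.8 = 0 → B_y = 90.3/2.5 = 36.12 kN.
ΣF_y = 0: A_y + 36.12 − 25 = 0 → A_y = -11.12 kN.
ΣF_x = 0: no horizontal applied forces, so A_x = 0.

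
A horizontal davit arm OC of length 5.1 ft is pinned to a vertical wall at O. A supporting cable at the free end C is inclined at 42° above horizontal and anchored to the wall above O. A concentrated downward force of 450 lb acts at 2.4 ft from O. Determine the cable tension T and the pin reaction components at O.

ΣM about O: T·sin42°·5.1 − 450·2.4 = 0 → T = 1080/(5.1·0.669131) = 316.477 ≈ 316.5 lb.
ΣF_x = 0: O_x − T·cos42° = 0 → O_x = 316.477 × 0.743145 = 235.2 lb.
ΣF_y = 0: O_y + T·sin42° − 450 = 0 → O_y = 450 − 316.477 × 0.669131 = 238.2 lb.

T = 316.5 lb, O_x = 235.2 lb, O_y = 238.2 lb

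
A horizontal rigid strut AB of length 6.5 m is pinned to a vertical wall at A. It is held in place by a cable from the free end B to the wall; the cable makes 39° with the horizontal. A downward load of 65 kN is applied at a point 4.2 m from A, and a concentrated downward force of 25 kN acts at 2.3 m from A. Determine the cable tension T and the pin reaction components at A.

T = 80.80 kN, A_x = 62.79 kN, A_y = 39.15 kN

ΣM about A: T·sin39°·6.5 − 65·4.2 − 25·2.3 = 0 → T = 330.5/(6.5·0.62932) = 80.7954 ≈ 80.80 kN.
ΣF_x = 0: A_x − T·cos39° = 0 → A_x = 80.7954 × 0.777146 = 62.79 kN.
ΣF_y = 0: A_y + T·sin39° − 65 − 25 = 0 → A_y = 90 − 80.7954 × 0.62932 = 39.15 kN.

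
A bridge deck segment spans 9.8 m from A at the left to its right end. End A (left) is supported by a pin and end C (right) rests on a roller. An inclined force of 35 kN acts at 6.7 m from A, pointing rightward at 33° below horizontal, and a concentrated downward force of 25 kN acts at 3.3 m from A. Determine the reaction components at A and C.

A_x = -29.35 kN, A_y = 22.61 kN, C_y = 21.45 kN

Moments about A: C_y·9.8 − 35·sin33°·6.7 − 25·3.3 = 0 → C_y = 210.218/9.8 = 21.4508 ≈ 21.45 kN.
ΣF_y = 0: A_y + 21.4508 − 35·sin33° − 25 = 0 → A_y = 22.61 kN.
ΣF_x = 0: A_x + 35·cos33° = 0 → A_x = -29.35 kN.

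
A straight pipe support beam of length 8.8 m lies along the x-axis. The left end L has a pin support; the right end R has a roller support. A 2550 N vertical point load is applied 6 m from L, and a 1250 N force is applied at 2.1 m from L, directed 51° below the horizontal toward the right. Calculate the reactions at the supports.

L_x = -786.7 N, L_y = 1551 N, R_y = 1970 N

ΣM about L: R_y·8.8 − 2550·6 − 1250·sin51°·2.1 = 0 → R_y = 17340/8.8 = 1970.45 ≈ 1970 N.
ΣF_y = 0: L_y + 1970.45 − 2550 − 1250·sin51° = 0 → L_y = 1551 N.
ΣF_x = 0: L_x + 1250·cos51° = 0 → L_x = -786.7 N.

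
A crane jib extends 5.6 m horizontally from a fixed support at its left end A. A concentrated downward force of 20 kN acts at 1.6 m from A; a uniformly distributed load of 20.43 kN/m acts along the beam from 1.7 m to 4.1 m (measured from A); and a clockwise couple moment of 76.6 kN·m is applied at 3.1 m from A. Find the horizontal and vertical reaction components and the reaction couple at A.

A_x = 0, A_y = 69.03 kN, M_A = 250.8 kN·m

Resultant of the distributed load: 20.43 × 2.4 = 49.032 kN at 2.9 m from A.
ΣF_x = 0: A_x = 0.
ΣF_y = 0: A_y − 20 − 20.43·2.4 = 0 → A_y = 69.03 kN.
ΣM about A: M_A − 20·1.6 − (20.43·2.4)·2.9 − 76.6 = 0 → M_A = 250.8 kN·m.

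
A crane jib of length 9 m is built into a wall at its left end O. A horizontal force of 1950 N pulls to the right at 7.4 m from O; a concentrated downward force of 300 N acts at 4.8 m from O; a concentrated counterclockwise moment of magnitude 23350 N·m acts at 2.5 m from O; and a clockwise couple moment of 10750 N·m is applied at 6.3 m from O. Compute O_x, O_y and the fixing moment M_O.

O_x = -1950 N, O_y = 300.0 N, M_O = -11160 N·m

ΣF_x = 0: O_x + 1950 = 0 → O_x = -1950 N.
ΣF_y = 0: O_y − 300 = 0 → O_y = 300.0 N.
ΣM about O: M_O − 300·4.8 + 23350 − 10750 = 0 → M_O = -11160 N·m.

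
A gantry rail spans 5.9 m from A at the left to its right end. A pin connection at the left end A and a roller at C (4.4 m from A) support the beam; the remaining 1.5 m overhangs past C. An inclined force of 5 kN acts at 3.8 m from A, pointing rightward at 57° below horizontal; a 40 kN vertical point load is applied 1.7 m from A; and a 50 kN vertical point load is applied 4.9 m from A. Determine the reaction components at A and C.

A_x = -2.723 kN, A_y = 19.44 kN, C_y = 74.76 kN

Taking moments about A: C_y·4.4 − 5·sin57°·3.8 − 40·1.7 − 50·4.9 = 0 → C_y = 328.935/4.4 = 74.758 ≈ 74.76 kN.
ΣF_y = 0: A_y + 74.758 − 5·sin57° − 40 − 50 = 0 → A_y = 19.44 kN.
ΣF_x = 0: A_x + 5·cos57° = 0 → A_x = -2.723 kN.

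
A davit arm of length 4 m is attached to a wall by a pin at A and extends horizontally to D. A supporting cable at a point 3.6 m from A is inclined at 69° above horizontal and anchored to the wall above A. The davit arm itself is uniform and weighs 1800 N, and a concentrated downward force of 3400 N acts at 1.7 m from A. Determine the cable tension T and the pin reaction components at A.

T = 2791 N, A_x = 1000 N, A_y = 2594 N

ΣM about A: T·sin69°·3.6 − 1800·2 − 3400·1.7 = 0 → T = 9380/(3.6·0.93358) = 2790.93 ≈ 2791 N.
ΣF_x = 0: A_x − T·cos69° = 0 → A_x = 2790.93 × 0.358368 = 1000 N.
ΣF_y = 0: A_y + T·sin69° − 1800 − 3400 = 0 → A_y = 5200 − 2790.93 × 0.93358 = 2594 N.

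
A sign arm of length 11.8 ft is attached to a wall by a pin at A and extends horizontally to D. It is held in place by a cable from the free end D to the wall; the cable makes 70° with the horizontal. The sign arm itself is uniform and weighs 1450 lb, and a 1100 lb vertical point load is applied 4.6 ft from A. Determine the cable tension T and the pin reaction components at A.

T = 1228 lb, A_x = 420.0 lb, A_y = 1396 lb

ΣM about A: T·sin70°·11.8 − 1450·5.9 − 1100·4.6 = 0 → T = 13615/(11.8·0.939693) = 1227.86 ≈ 1228 lb.
ΣF_x = 0: A_x − T·cos70° = 0 → A_x = 1227.86 × 0.34202 = 420.0 lb.
ΣF_y = 0: A_y + T·sin70° − 1450 − 1100 = 0 → A_y = 2550 − 1227.86 × 0.939693 = 1396 lb.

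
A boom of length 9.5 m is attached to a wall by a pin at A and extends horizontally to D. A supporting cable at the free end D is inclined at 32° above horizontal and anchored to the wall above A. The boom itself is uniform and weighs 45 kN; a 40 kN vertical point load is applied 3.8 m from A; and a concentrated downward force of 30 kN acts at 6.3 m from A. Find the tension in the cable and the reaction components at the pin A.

ΣM about A: T·sin32°·9.5 − 45·4.75 − 40·3.8 − 30·6.3 = 0 → T = 554.75/(9.5·0.529919) = 110.196 ≈ 110.2 kN.
ΣF_x = 0: A_x − T·cos32° = 0 → A_x = 110.196 × 0.848048 = 93.45 kN.
ΣF_y = 0: A_y + T·sin32° − 45 − 40 − 30 = 0 → A_y = 115 − 110.196 × 0.529919 = 56.61 kN.

T = 110.2 kN, A_x = 93.45 kN, A_y = 56.61 kN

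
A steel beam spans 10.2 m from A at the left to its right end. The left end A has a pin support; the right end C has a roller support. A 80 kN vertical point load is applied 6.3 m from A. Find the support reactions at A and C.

ΣM about A: C_y·10.2 − 80·6.3 = 0 → C_y = 504/10.2 = 49.4118 ≈ 49.41 kN.
ΣF_y = 0: A_y + 49.4118 − 80 = 0 → A_y = 30.59 kN.
ΣF_x = 0: no horizontal applied forces, so A_x = 0.

A_x = 0, A_y = 30.59 kN, C_y = 49.41 kN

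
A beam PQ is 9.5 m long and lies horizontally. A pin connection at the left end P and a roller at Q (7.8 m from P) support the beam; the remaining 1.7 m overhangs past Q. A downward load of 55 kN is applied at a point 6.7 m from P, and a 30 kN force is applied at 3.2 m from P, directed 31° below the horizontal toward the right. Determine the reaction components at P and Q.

ΣM about P: Q_y·7.8 − 55·6.7 − 30·sin31°·3.2 = 0 → Q_y = 417.944/7.8 = 53.5826 ≈ 53.58 kN.
ΣF_y = 0: P_y + 53.5826 − 55 − 30·sin31° = 0 → P_y = 16.87 kN.
ΣF_x = 0: P_x + 30·cos31° = 0 → P_x = -25.72 kN.

P_x = -25.72 kN, P_y = 16.87 kN, Q_y = 53.58 kN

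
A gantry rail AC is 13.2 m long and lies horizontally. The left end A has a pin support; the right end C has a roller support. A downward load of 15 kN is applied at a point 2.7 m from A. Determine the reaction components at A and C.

A_x = 0, A_y = 11.93 kN, C_y = 3.068 kN

Taking moments about A: C_y·13.2 − 15·2.7 = 0 → C_y = 40.5/13.2 = 3.06818 ≈ 3.068 kN.
ΣF_y = 0: A_y + 3.06818 − 15 = 0 → A_y = 11.93 kN.
ΣF_x = 0: no horizontal applied forces, so A_x = 0.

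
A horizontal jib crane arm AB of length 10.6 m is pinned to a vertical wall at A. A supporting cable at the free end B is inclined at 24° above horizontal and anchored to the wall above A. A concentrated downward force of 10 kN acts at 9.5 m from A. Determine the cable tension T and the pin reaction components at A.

T = 22.03 kN, A_x = 20.13 kN, A_y = 1.038 kN

ΣM about A: T·sin24°·10.6 − 10·9.5 = 0 → T = 95/(10.6·0.406737) = 22.0345 ≈ 22.03 kN.
ΣF_x = 0: A_x − T·cos24° = 0 → A_x = 22.0345 × 0.913545 = 20.13 kN.
ΣF_y = 0: A_y + T·sin24° − 10 = 0 → A_y = 10 − 22.0345 × 0.406737 = 1.038 kN.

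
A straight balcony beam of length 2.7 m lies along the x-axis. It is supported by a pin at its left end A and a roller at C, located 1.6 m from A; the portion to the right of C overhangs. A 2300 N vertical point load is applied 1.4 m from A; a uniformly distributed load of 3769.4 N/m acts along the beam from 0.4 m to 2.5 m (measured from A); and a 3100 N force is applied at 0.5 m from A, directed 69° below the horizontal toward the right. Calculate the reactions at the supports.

A_x = -1111 N, A_y = 3019 N, C_y = 10090 N

Resultant of the distributed load: 3769.4 × 2.1 = 7915.74 N at 1.45 m from A.
Taking moments about A: C_y·1.6 − 2300·1.4 − (3769.4·2.1)·1.45 − 3100·sin69°·0.5 = 0 → C_y = 16144.9/1.6 = 10090.6 ≈ 10090 N.
ΣF_y = 0: A_y + 10090.6 − 2300 − 3769.4·2.1 − 3100·sin69° = 0 → A_y = 3019 N.
ΣF_x = 0: A_x + 3100·cos69° = 0 → A_x = -1111 N.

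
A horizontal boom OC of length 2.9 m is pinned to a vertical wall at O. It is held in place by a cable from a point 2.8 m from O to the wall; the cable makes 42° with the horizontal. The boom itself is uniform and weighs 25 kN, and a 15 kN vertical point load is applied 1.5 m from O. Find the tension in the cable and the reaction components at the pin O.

T = 31.36 kN, O_x = 23.30 kN, O_y = 19.02 kN

ΣM about O: T·sin42°·2.8 − 25·1.45 − 15·1.5 = 0 → T = 58.75/(2.8·0.669131) = 31.3573 ≈ 31.36 kN.
ΣF_x = 0: O_x − T·cos42° = 0 → O_x = 31.3573 × 0.743145 = 23.30 kN.
ΣF_y = 0: O_y + T·sin42° − 25 − 15 = 0 → O_y = 40 − 31.3573 × 0.669131 = 19.02 kN.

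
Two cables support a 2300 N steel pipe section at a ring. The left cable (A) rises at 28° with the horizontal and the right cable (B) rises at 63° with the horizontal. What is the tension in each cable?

ΣF_x = 0: −T_A·cos28° + T_B·cos63° = 0 → T_B = 1.94486·T_A.
ΣF_y = 0: T_A·sin28° + T_B·sin63° = 2300.
Substitute: T_A·(0.469472 + 1.94486·0.891007) = 2300 → T_A = 1044.34 ≈ 1044 N.
Then T_B = 1.94486 × 1044.34 = 2031 N.

T_A = 1044 N, T_B = 2031 N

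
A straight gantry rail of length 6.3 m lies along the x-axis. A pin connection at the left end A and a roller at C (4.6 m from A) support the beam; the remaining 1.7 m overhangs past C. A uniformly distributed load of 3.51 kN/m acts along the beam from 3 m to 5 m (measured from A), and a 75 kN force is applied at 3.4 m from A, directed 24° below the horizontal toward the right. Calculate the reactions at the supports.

A_x = -68.52 kN, A_y = 8.874 kN, C_y = 28.65 kN

Resultant of the distributed load: 3.51 × 2 = 7.02 kN at 4 m from A.
Moments about A: C_y·4.6 − (3.51·2)·4 − 75·sin24°·3.4 = 0 → C_y = 131.798/4.6 = 28.6517 ≈ 28.65 kN.
ΣF_y = 0: A_y + 28.6517 − 3.51·2 − 75·sin24° = 0 → A_y = 8.874 kN.
ΣF_x = 0: A_x + 75·cos24° = 0 → A_x = -68.52 kN.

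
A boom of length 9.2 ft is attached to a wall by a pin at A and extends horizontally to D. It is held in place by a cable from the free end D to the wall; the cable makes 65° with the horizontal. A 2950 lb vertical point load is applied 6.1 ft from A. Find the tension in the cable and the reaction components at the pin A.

ΣM about A: T·sin65°·9.2 − 2950·6.1 = 0 → T = 17995/(9.2·0.906308) = 2158.18 ≈ 2158 lb.
ΣF_x = 0: A_x − T·cos65° = 0 → A_x = 2158.18 × 0.422618 = 912.1 lb.
ΣF_y = 0: A_y + T·sin65° − 2950 = 0 → A_y = 2950 − 2158.18 × 0.906308 = 994.0 lb.

T = 2158 lb, A_x = 912.1 lb, A_y = 994.0 lb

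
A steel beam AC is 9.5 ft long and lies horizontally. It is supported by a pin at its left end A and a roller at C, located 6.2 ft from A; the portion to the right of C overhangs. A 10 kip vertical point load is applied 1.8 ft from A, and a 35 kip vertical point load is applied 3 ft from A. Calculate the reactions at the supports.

A_x = 0, A_y = 25.16 kip, C_y = 19.84 kip

Moments about A: C_y·6.2 − 10·1.8 − 35·3 = 0 → C_y = 123/6.2 = 19.8387 ≈ 19.84 kip.
ΣF_y = 0: A_y + 19.8387 − 10 − 35 = 0 → A_y = 25.16 kip.
ΣF_x = 0: no horizontal applied forces, so A_x = 0.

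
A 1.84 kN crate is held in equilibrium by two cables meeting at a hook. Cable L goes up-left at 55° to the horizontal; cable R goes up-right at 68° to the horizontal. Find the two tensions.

ΣF_x = 0: −T_L·cos55° + T_R·cos68° = 0 → T_R = 1.53114·T_L.
ΣF_y = 0: T_L·sin55° + T_R·sin68° = 1.84.
Substitute: T_L·(0.819152 + 1.53114·0.927184) = 1.84 → T_L = 0.821869 ≈ 0.8219 kN.
Then T_R = 1.53114 × 0.821869 = 1.258 kN.

T_L = 0.8219 kN, T_R = 1.258 kN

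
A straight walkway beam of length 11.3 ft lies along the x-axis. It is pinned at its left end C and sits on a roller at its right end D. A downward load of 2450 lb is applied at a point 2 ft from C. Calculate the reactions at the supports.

C_x = 0, C_y = 2016 lb, D_y = 433.6 lb

ΣM about C: D_y·11.3 − 2450·2 = 0 → D_y = 4900/11.3 = 433.628 ≈ 433.6 lb.
ΣF_y = 0: C_y + 433.628 − 2450 = 0 → C_y = 2016 lb.
ΣF_x = 0: no horizontal applied forces, so C_x = 0.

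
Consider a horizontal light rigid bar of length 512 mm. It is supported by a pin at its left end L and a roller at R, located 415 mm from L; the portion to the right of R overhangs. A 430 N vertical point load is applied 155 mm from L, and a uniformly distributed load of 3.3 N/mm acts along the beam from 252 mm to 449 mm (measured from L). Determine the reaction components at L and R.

Resultant of the distributed load: 3.3 × 197 = 650.1 N at 350.5 mm from L.
Taking moments about L: R_y·415 − 430·155 − (3.3·197)·350.5 = 0 → R_y = 294510.05/415 = 709.663 ≈ 709.7 N.
ΣF_y = 0: L_y + 709.663 − 430 − 3.3·197 = 0 → L_y = 370.4 N.
ΣF_x = 0: no horizontal applied forces, so L_x = 0.

L_x = 0, L_y = 370.4 N, R_y = 709.7 N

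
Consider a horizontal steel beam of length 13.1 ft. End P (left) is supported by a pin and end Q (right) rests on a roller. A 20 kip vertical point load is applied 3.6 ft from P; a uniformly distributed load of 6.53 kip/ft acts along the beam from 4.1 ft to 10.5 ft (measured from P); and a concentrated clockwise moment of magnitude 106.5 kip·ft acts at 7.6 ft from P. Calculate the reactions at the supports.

P_x = 0, P_y = 24.88 kip, Q_y = 36.91 kip

Resultant of the distributed load: 6.53 × 6.4 = 41.792 kip at 7.3 ft from P.
ΣM about P: Q_y·13.1 − 20·3.6 − (6.53·6.4)·7.3 − 106.5 = 0 → Q_y = 483.5816/13.1 = 36.9146 ≈ 36.91 kip.
ΣF_y = 0: P_y + 36.9146 − 20 − 6.53·6.4 = 0 → P_y = 24.88 kip.
ΣF_x = 0: no horizontal applied forces, so P_x = 0.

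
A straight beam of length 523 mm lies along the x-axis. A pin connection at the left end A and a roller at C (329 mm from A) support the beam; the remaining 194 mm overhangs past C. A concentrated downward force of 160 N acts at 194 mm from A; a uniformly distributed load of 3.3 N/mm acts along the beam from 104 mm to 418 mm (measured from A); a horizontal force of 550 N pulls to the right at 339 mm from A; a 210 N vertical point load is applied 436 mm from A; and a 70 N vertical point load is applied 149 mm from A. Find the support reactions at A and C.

A_x = -550.0 N, A_y = 249.8 N, C_y = 1226 N

Resultant of the distributed load: 3.3 × 314 = 1036.2 N at 261 mm from A.
Moments about A: C_y·329 − 160·194 − (3.3·314)·261 − 210·436 − 70·149 = 0 → C_y = 403478.2/329 = 1226.38 ≈ 1226 N.
ΣF_y = 0: A_y + 1226.38 − 160 − 3.3·314 − 210 − 70 = 0 → A_y = 249.8 N.
ΣF_x = 0: A_x + 550 = 0 → A_x = -550.0 N.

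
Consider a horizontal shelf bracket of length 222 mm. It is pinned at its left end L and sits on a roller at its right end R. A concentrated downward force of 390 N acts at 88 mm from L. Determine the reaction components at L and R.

L_x = 0, L_y = 235.4 N, R_y = 154.6 N

ΣM about L: R_y·222 − 390·88 = 0 → R_y = 34320/222 = 154.595 ≈ 154.6 N.
ΣF_y = 0: L_y + 154.595 − 390 = 0 → L_y = 235.4 N.
ΣF_x = 0: no horizontal applied forces, so L_x = 0.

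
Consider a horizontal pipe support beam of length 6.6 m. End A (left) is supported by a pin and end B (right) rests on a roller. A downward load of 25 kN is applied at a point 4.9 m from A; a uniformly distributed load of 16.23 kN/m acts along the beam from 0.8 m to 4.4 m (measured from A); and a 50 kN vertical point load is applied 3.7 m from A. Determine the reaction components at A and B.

Resultant of the distributed load: 16.23 × 3.6 = 58.428 kN at 2.6 m from A.
Moments about A: B_y·6.6 − 25·4.9 − (16.23·3.6)·2.6 − 50·3.7 = 0 → B_y = 459.4128/6.6 = 69.608 ≈ 69.61 kN.
ΣF_y = 0: A_y + 69.608 − 25 − 16.23·3.6 − 50 = 0 → A_y = 63.82 kN.
ΣF_x = 0: no horizontal applied forces, so A_x = 0.

A_x = 0, A_y = 63.82 kN, B_y = 69.61 kN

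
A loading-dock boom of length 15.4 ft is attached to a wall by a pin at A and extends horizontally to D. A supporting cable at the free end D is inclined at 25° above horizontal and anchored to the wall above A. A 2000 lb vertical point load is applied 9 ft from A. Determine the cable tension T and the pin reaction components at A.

T = 2766 lb, A_x = 2507 lb, A_y = 831.2 lb

ΣM about A: T·sin25°·15.4 − 2000·9 = 0 → T = 18000/(15.4·0.422618) = 2765.69 ≈ 2766 lb.
ΣF_x = 0: A_x − T·cos25° = 0 → A_x = 2765.69 × 0.906308 = 2507 lb.
ΣF_y = 0: A_y + T·sin25° − 2000 = 0 → A_y = 2000 − 2765.69 × 0.422618 = 831.2 lb.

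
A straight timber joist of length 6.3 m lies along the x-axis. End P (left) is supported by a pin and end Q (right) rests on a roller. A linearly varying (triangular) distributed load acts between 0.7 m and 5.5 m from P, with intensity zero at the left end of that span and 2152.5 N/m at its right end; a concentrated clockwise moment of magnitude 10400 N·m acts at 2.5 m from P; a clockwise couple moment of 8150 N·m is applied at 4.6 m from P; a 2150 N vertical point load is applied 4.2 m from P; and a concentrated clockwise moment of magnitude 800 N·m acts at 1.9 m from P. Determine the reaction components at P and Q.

P_x = 0, P_y = -386.8 N, Q_y = 7703 N

Resultant of the triangular load: ½ × 2152.5 × 4.8 = 5166 N, acting at 3.9 m from P (one-third of the span from the peak).
Moments about P: Q_y·6.3 − (½·2152.5·4.8)·3.9 − 10400 − 8150 − 2150·4.2 − 800 = 0 → Q_y = 48527.4/6.3 = 7702.76 ≈ 7703 N.
ΣF_y = 0: P_y + 7702.76 − ½·2152.5·4.8 − 2150 = 0 → P_y = -386.8 N.
ΣF_x = 0: no horizontal applied forces, so P_x = 0.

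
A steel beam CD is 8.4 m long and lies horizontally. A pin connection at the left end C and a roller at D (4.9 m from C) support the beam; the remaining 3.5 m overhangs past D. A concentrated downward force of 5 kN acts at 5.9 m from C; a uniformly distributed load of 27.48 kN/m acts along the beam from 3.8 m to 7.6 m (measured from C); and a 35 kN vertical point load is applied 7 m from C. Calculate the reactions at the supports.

C_x = 0, C_y = -33.07 kN, D_y = 177.5 kN

Resultant of the distributed load: 27.48 × 3.8 = 104.424 kN at 5.7 m from C.
ΣM about C: D_y·4.9 − 5·5.9 − (27.48·3.8)·5.7 − 35·7 = 0 → D_y = 869.7168/4.9 = 177.493 ≈ 177.5 kN.
ΣF_y = 0: C_y + 177.493 − 5 − 27.48·3.8 − 35 = 0 → C_y = -33.07 kN.
ΣF_x = 0: no horizontal applied forces, so C_x = 0.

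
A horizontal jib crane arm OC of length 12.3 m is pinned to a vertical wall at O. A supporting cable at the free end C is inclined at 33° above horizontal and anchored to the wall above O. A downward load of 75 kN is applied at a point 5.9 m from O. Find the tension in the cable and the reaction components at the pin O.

T = 66.05 kN, O_x = 55.40 kN, O_y = 39.02 kN

ΣM about O: T·sin33°·12.3 − 75·5.9 = 0 → T = 442.5/(12.3·0.544639) = 66.054 ≈ 66.05 kN.
ΣF_x = 0: O_x − T·cos33° = 0 → O_x = 66.054 × 0.838671 = 55.40 kN.
ΣF_y = 0: O_y + T·sin33° − 75 = 0 → O_y = 75 − 66.054 × 0.544639 = 39.02 kN.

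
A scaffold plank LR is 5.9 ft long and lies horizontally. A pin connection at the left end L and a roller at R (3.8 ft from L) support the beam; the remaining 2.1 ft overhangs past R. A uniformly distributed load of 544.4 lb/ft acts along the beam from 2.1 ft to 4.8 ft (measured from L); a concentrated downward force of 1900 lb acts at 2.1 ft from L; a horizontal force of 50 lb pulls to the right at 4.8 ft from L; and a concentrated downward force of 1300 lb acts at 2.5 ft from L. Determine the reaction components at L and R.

L_x = -50.00 lb, L_y = 1430 lb, R_y = 3240 lb

Resultant of the distributed load: 544.4 × 2.7 = 1469.88 lb at 3.45 ft from L.
ΣM about L: R_y·3.8 − (544.4·2.7)·3.45 − 1900·2.1 − 1300·2.5 = 0 → R_y = 12311.086/3.8 = 3239.76 ≈ 3240 lb.
ΣF_y = 0: L_y + 3239.76 − 544.4·2.7 − 1900 − 1300 = 0 → L_y = 1430 lb.
ΣF_x = 0: L_x + 50 = 0 → L_x = -50.00 lb.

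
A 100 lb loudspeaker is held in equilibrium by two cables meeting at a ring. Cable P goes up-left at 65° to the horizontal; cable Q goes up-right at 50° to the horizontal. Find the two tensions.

ΣF_x = 0: −T_P·cos65° + T_Q·cos50° = 0 → T_Q = 0.657477·T_P.
ΣF_y = 0: T_P·sin65° + T_Q·sin50° = 100.
Substitute: T_P·(0.906308 + 0.657477·0.766044) = 100 → T_P = 70.9238 ≈ 70.92 lb.
Then T_Q = 0.657477 × 70.9238 = 46.63 lb.

T_P = 70.92 lb, T_Q = 46.63 lb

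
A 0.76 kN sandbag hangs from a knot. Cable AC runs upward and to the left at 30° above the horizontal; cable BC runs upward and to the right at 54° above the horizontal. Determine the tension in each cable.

ΣF_x = 0: −T_AC·cos30° + T_BC·cos54° = 0 → T_BC = 1.47337·T_AC.
ΣF_y = 0: T_AC·sin30° + T_BC·sin54° = 0.76.
Substitute: T_AC·(0.5 + 1.47337·0.809017) = 0.76 → T_AC = 0.449178 ≈ 0.4492 kN.
Then T_BC = 1.47337 × 0.449178 = 0.6618 kN.

T_AC = 0.4492 kN, T_BC = 0.6618 kN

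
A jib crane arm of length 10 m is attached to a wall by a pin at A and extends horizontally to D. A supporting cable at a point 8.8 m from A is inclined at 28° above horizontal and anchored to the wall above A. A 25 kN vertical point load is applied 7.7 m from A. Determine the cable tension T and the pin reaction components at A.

T = 46.59 kN, A_x = 41.14 kN, A_y = 3.125 kN

ΣM about A: T·sin28°·8.8 − 25·7.7 = 0 → T = 192.5/(8.8·0.469472) = 46.5949 ≈ 46.59 kN.
ΣF_x = 0: A_x − T·cos28° = 0 → A_x = 46.5949 × 0.882948 = 41.14 kN.
ΣF_y = 0: A_y + T·sin28° − 25 = 0 → A_y = 25 − 46.5949 × 0.469472 = 3.125 kN.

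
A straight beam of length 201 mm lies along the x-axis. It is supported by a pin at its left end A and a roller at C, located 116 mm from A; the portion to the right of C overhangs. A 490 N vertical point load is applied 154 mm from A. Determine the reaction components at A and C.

ΣM about A: C_y·116 − 490·154 = 0 → C_y = 75460/116 = 650.517 ≈ 650.5 N.
ΣF_y = 0: A_y + 650.517 − 490 = 0 → A_y = -160.5 N.
ΣF_x = 0: no horizontal applied forces, so A_x = 0.

A_x = 0, A_y = -160.5 N, C_y = 650.5 N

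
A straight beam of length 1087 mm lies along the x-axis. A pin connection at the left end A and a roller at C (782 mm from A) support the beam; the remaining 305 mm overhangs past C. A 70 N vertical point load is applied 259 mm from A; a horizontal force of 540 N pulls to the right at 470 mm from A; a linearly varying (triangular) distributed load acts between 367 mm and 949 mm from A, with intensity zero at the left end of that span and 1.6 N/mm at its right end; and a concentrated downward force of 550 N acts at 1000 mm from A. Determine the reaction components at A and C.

A_x = -540.0 N, A_y = -90.43 N, C_y = 1176 N

Resultant of the triangular load: ½ × 1.6 × 582 = 465.6 N, acting at 755 mm from A (one-third of the span from the peak).
Taking moments about A: C_y·782 − 70·259 − (½·1.6·582)·755 − 550·1000 = 0 → C_y = 919658/782 = 1176.03 ≈ 1176 N.
ΣF_y = 0: A_y + 1176.03 − 70 − ½·1.6·582 − 550 = 0 → A_y = -90.43 N.
ΣF_x = 0: A_x + 540 = 0 → A_x = -540.0 N.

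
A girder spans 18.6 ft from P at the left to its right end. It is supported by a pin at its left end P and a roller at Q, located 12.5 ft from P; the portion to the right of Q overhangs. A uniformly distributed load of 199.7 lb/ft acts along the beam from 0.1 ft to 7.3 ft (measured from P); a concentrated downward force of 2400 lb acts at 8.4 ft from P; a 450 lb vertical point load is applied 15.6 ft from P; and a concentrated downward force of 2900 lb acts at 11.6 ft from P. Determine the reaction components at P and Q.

Resultant of the distributed load: 199.7 × 7.2 = 1437.84 lb at 3.7 ft from P.
Moments about P: Q_y·12.5 − (199.7·7.2)·3.7 − 2400·8.4 − 450·15.6 − 2900·11.6 = 0 → Q_y = 66140.008/12.5 = 5291.2 ≈ 5291 lb.
ΣF_y = 0: P_y + 5291.2 − 199.7·7.2 − 2400 − 450 − 2900 = 0 → P_y = 1897 lb.
ΣF_x = 0: no horizontal applied forces, so P_x = 0.

P_x = 0, P_y = 1897 lb, Q_y = 5291 lb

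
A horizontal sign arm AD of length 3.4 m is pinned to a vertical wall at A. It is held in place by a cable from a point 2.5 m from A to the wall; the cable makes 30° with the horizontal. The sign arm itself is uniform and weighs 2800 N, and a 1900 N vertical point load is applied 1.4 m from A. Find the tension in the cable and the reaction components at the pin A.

ΣM about A: T·sin30°·2.5 − 2800·1.7 − 1900·1.4 = 0 → T = 7420/(2.5·0.5) = 5936 N.
ΣF_x = 0: A_x − T·cos30° = 0 → A_x = 5936 × 0.866025 = 5141 N.
ΣF_y = 0: A_y + T·sin30° − 2800 − 1900 = 0 → A_y = 4700 − 5936 × 0.5 = 1732 N.

T = 5936 N, A_x = 5141 N, A_y = 1732 N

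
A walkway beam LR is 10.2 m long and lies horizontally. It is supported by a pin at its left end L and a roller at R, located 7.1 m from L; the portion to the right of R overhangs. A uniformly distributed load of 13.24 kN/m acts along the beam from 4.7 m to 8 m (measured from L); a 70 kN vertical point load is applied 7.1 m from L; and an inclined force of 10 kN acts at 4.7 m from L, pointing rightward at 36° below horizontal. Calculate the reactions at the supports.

L_x = -8.090 kN, L_y = 6.602 kN, R_y = 113.0 kN

Resultant of the distributed load: 13.24 × 3.3 = 43.692 kN at 6.35 m from L.
Taking moments about L: R_y·7.1 − (13.24·3.3)·6.35 − 70·7.1 − 10·sin36°·4.7 = 0 → R_y = 802.07/7.1 = 112.968 ≈ 113.0 kN.
ΣF_y = 0: L_y + 112.968 − 13.24·3.3 − 70 − 10·sin36° = 0 → L_y = 6.602 kN.
ΣF_x = 0: L_x + 10·cos36° = 0 → L_x = -8.090 kN.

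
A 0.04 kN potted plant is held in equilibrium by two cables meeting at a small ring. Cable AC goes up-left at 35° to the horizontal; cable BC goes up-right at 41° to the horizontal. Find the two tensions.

T_AC = 0.03111 kN, T_BC = 0.03377 kN

ΣF_x = 0: −T_AC·cos35° + T_BC·cos41° = 0 → T_BC = 1.08539·T_AC.
ΣF_y = 0: T_AC·sin35° + T_BC·sin41° = 0.04.
Substitute: T_AC·(0.573576 + 1.08539·0.656059) = 0.04 → T_AC = 0.0311125 ≈ 0.03111 kN.
Then T_BC = 1.08539 × 0.0311125 = 0.03377 kN.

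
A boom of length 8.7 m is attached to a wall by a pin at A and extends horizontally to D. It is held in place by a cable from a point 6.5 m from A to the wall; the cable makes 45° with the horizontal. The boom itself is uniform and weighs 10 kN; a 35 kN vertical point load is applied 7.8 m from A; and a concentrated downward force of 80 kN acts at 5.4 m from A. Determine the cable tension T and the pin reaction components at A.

ΣM about A: T·sin45°·6.5 − 10·4.35 − 35·7.8 − 80·5.4 = 0 → T = 748.5/(6.5·0.707107) = 162.852 ≈ 162.9 kN.
ΣF_x = 0: A_x − T·cos45° = 0 → A_x = 162.852 × 0.707107 = 115.2 kN.
ΣF_y = 0: A_y + T·sin45° − 10 − 35 − 80 = 0 → A_y = 125 − 162.852 × 0.707107 = 9.846 kN.

T = 162.9 kN, A_x = 115.2 kN, A_y = 9.846 kN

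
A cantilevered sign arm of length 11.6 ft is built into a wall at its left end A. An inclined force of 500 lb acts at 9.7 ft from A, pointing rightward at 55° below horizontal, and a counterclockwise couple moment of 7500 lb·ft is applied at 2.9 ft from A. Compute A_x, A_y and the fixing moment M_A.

A_x = -286.8 lb, A_y = 409.6 lb, M_A = -3527 lb·ft

ΣF_x = 0: A_x + 500·cos55° = 0 → A_x = -286.8 lb.
ΣF_y = 0: A_y − 500·sin55° = 0 → A_y = 409.6 lb.
ΣM about A: M_A − 500·sin55°·9.7 + 7500 = 0 → M_A = -3527 lb·ft.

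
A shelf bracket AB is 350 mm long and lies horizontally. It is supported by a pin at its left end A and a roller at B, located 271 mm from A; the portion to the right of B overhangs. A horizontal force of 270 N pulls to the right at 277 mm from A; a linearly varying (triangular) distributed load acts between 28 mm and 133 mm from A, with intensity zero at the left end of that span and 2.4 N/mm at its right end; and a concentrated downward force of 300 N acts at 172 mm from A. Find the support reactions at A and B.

A_x = -270.0 N, A_y = 190.0 N, B_y = 236.0 N

Resultant of the triangular load: ½ × 2.4 × 105 = 126 N, acting at 98 mm from A (one-third of the span from the peak).
Taking moments about A: B_y·271 − (½·2.4·105)·98 − 300·172 = 0 → B_y = 63948/271 = 235.97 ≈ 236.0 N.
ΣF_y = 0: A_y + 235.97 − ½·2.4·105 − 300 = 0 → A_y = 190.0 N.
ΣF_x = 0: A_x + 270 = 0 → A_x = -270.0 N.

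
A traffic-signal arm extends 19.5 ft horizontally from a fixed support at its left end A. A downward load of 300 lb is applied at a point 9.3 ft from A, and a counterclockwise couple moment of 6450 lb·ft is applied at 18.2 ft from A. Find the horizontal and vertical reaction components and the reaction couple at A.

A_x = 0, A_y = 300.0 lb, M_A = -3660 lb·ft

ΣF_x = 0: A_x = 0.
ΣF_y = 0: A_y − 300 = 0 → A_y = 300.0 lb.
ΣM about A: M_A − 300·9.3 + 6450 = 0 → M_A = -3660 lb·ft.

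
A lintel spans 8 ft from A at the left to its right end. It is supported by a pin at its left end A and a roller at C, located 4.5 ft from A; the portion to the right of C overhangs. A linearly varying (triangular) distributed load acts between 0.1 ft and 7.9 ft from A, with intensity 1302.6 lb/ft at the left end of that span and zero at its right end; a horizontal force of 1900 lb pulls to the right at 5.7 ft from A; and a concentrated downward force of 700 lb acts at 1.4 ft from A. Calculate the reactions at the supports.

Resultant of the triangular load: ½ × 1302.6 × 7.8 = 5080.14 lb, acting at 2.7 ft from A (one-third of the span from the peak).
Taking moments about A: C_y·4.5 − (½·1302.6·7.8)·2.7 − 700·1.4 = 0 → C_y = 14696.378/4.5 = 3265.86 ≈ 3266 lb.
ΣF_y = 0: A_y + 3265.86 − ½·1302.6·7.8 − 700 = 0 → A_y = 2514 lb.
ΣF_x = 0: A_x + 1900 = 0 → A_x = -1900 lb.

A_x = -1900 lb, A_y = 2514 lb, C_y = 3266 lb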